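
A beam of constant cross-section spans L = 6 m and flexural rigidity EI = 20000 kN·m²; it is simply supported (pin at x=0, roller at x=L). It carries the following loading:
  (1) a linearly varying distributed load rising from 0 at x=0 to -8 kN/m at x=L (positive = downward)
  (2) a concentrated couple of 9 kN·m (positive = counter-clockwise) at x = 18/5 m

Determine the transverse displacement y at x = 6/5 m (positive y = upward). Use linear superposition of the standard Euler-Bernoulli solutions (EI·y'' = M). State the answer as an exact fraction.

y(6/5) = 64179/39062500 m

Load 1 — triangular load w₀=-8 kN/m (0→w₀ over full span):
  y_1 = -w₀x(7L⁴-10L²x²+3x⁴)/(360LEI) = -(-8)·(6/5)·(7·6⁴-10·6²·(6/5)²+3·(6/5)⁴)/(360·6·20000) = 18576/9765625 m
Load 2 — applied couple M₀=9 kN·m at a=18/5 m (b=L-a=12/5):
  y_2 = (M₀x³/(6L)+C₁x)/EI  [x≤a] with C₁=M₀(3b²-L²)/(6L)=-117/25 = (9·(6/5)³/(6·6)+(-117/25)·(6/5))/20000 = -81/312500 m
Superposition: y = Σ y_i = 64179/39062500 m ≈ 0.001643 m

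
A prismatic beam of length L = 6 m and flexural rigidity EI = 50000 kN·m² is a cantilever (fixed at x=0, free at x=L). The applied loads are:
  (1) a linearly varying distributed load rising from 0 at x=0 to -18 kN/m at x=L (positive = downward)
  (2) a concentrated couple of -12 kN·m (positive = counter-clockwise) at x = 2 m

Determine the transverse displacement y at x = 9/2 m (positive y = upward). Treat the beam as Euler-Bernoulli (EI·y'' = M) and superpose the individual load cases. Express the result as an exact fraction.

y(9/2) = 1701129/64000000 m

Load 1 — triangular load w₀=-18 kN/m (0→w₀ over full span):
  y_1 = (w₀Lx³/12-w₀L²x²/6-w₀x⁵/(120L))/EI = ((-18)·6·(9/2)³/12-(-18)·6²·(9/2)²/6-(-18)·(9/2)⁵/(120·6))/50000 = 1808649/64000000 m
Load 2 — applied couple M₀=-12 kN·m at a=2 m (b=L-a=4):
  y_2 = M₀a(2x-a)/(2EI)  [x>a] = (-12)·2·(2·(9/2)-2)/(2·50000) = -21/12500 m
Superposition: y = Σ y_i = 1701129/64000000 m ≈ 0.026580 m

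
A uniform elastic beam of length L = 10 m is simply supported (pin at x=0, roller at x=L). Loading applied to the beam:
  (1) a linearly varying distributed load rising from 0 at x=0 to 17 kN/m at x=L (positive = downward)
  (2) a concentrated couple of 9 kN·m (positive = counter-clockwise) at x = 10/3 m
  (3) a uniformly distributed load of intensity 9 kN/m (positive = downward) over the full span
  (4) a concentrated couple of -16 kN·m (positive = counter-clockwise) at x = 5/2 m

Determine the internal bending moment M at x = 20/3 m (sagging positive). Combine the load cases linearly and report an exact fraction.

Load 1 — triangular load w₀=17 kN/m (0→w₀ over full span):
  M_1 = w₀Lx/6 - w₀x³/(6L) = 17·10·(20/3)/6 - 17·(20/3)³/(6·10) = 8500/81 kN·m
Load 2 — applied couple M₀=9 kN·m at a=10/3 m (b=L-a=20/3):
  M_2 = M₀x/L - M₀  [x>a] = 9·(20/3)/10 - 9 = -3 kN·m
Load 3 — uniform load w=9 kN/m over full span:
  M_3 = wx(L-x)/2 = 9·(20/3)·(10-(20/3))/2 = 100 kN·m
Load 4 — applied couple M₀=-16 kN·m at a=5/2 m (b=L-a=15/2):
  M_4 = M₀x/L - M₀  [x>a] = (-16)·(20/3)/10 - (-16) = 16/3 kN·m
Superposition: M = Σ M_i = 16789/81 kN·m ≈ 207.271605 kN·m

M(20/3) = 16789/81 kN·m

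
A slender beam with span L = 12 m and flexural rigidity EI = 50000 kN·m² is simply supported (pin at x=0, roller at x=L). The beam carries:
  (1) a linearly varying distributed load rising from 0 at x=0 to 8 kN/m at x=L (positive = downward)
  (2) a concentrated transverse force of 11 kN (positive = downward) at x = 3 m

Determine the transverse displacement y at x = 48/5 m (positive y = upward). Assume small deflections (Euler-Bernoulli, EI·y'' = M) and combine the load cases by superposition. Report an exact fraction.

Load 1 — triangular load w₀=8 kN/m (0→w₀ over full span):
  y_1 = -w₀x(7L⁴-10L²x²+3x⁴)/(360LEI) = -8·(48/5)·(7·12⁴-10·12²·(48/5)²+3·(48/5)⁴)/(360·12·50000) = -658368/48828125 m
Load 2 — point force P=11 kN at a=3 m (b=L-a=9):
  y_2 = -Pa(L-x)(2Lx-a²-x²)/(6LEI)  [x>a] = -11·3·(12-(48/5))·(2·12·(48/5)-3²-(48/5)²)/(6·12·50000) = -35541/12500000 m
Superposition: y = Σ y_i = -25510401/1562500000 m ≈ -0.016327 m

y(48/5) = -25510401/1562500000 m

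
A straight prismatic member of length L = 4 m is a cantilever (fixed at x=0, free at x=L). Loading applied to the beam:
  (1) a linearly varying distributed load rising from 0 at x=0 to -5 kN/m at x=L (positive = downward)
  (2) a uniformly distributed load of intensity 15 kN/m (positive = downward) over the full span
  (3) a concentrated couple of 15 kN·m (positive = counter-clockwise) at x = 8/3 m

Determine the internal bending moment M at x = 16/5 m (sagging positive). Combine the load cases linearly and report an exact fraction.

M(16/5) = -248/75 kN·m

Load 1 — triangular load w₀=-5 kN/m (0→w₀ over full span):
  M_1 = w₀Lx/2 - w₀L²/3 - w₀x³/(6L) = (-5)·4·(16/5)/2 - (-5)·4²/3 - (-5)·(16/5)³/(6·4) = 112/75 kN·m
Load 2 — uniform load w=15 kN/m over full span:
  M_2 = -w(L-x)²/2 = -15·(4-(16/5))²/2 = -24/5 kN·m
Load 3 — applied couple M₀=15 kN·m at a=8/3 m (b=L-a=4/3):
  M_3 = 0  [x>a] = 0 kN·m
Superposition: M = Σ M_i = -248/75 kN·m ≈ -3.306667 kN·m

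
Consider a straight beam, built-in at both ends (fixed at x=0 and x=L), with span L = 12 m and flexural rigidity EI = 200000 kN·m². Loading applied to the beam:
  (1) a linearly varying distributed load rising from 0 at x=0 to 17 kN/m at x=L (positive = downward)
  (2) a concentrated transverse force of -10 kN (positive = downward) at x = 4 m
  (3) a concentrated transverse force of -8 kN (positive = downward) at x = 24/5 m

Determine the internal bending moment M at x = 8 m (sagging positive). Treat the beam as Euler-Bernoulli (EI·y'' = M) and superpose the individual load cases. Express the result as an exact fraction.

M(8) = 130888/3375 kN·m

Load 1 — triangular load w₀=17 kN/m (0→w₀ over full span):
  M_1 = 3w₀Lx/20 - w₀L²/30 - w₀x³/(6L) = 3·17·12·8/20 - 17·12²/30 - 17·8³/(6·12) = 1904/45 kN·m
Load 2 — point force P=-10 kN at a=4 m (b=L-a=8):
  M_2 = Pa²(a+3b)(L-x)/L³ - Pa²b/L²  [x>a] = (-10)·4²·(4+3·8)·(12-8)/12³ - (-10)·4²·8/12² = -40/27 kN·m
Load 3 — point force P=-8 kN at a=24/5 m (b=L-a=36/5):
  M_3 = Pa²(a+3b)(L-x)/L³ - Pa²b/L²  [x>a] = (-8)·(24/5)²·((24/5)+3·(36/5))·(12-8)/12³ - (-8)·(24/5)²·(36/5)/12² = -256/125 kN·m
Superposition: M = Σ M_i = 130888/3375 kN·m ≈ 38.781630 kN·m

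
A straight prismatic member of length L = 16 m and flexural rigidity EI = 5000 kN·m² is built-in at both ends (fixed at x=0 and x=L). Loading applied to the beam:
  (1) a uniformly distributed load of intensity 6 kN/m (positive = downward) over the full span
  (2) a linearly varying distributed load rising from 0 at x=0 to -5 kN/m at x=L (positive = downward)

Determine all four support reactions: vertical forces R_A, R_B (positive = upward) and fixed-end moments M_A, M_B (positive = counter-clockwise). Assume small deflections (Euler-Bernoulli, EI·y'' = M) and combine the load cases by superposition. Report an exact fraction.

Load 1 — uniform load w=6 kN/m over full span:
  R_A = wL/2 = 6·16/2 = 48 kN
  M_A = wL²/12 = 6·16²/12 = 128 kN·m
  R_B = wL/2 = 6·16/2 = 48 kN
  M_B = -wL²/12 = -6·16²/12 = -128 kN·m
Load 2 — triangular load w₀=-5 kN/m (0→w₀ over full span):
  R_A = 3w₀L/20 = 3·(-5)·16/20 = -12 kN
  M_A = w₀L²/30 = (-5)·16²/30 = -128/3 kN·m
  R_B = 7w₀L/20 = 7·(-5)·16/20 = -28 kN
  M_B = -w₀L²/20 = -(-5)·16²/20 = 64 kN·m
Superposition: R_A = 36 kN, M_A = 256/3 kN·m, R_B = 20 kN, M_B = -64 kN·m

R_A = 36 kN, M_A = 256/3 kN·m, R_B = 20 kN, M_B = -64 kN·m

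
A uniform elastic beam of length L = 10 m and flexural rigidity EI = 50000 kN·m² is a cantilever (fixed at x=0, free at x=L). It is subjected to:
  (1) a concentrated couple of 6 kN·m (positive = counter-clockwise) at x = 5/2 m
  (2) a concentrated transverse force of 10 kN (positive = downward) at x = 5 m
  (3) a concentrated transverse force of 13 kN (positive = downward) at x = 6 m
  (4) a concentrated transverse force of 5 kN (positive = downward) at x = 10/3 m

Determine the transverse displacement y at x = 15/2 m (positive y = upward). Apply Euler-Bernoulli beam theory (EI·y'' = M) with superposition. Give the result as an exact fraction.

y(15/2) = -680363/16200000 m

Load 1 — applied couple M₀=6 kN·m at a=5/2 m (b=L-a=15/2):
  y_1 = M₀a(2x-a)/(2EI)  [x>a] = 6·(5/2)·(2·(15/2)-(5/2))/(2·50000) = 3/1600 m
Load 2 — point force P=10 kN at a=5 m (b=L-a=5):
  y_2 = -Pa²(3x-a)/(6EI)  [x>a] = -10·5²·(3·(15/2)-5)/(6·50000) = -7/480 m
Load 3 — point force P=13 kN at a=6 m (b=L-a=4):
  y_3 = -Pa²(3x-a)/(6EI)  [x>a] = -13·6²·(3·(15/2)-6)/(6·50000) = -1287/50000 m
Load 4 — point force P=5 kN at a=10/3 m (b=L-a=20/3):
  y_4 = -Pa²(3x-a)/(6EI)  [x>a] = -5·(10/3)²·(3·(15/2)-(10/3))/(6·50000) = -23/6480 m
Superposition: y = Σ y_i = -680363/16200000 m ≈ -0.041998 m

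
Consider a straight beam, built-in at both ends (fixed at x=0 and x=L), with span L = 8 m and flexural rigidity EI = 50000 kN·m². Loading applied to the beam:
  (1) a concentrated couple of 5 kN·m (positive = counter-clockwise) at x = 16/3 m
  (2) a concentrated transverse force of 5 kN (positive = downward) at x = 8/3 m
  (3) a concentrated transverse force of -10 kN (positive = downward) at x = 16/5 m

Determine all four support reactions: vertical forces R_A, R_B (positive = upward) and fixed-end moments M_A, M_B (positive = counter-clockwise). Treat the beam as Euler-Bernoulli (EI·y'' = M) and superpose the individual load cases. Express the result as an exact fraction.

Load 1 — applied couple M₀=5 kN·m at a=16/3 m (b=L-a=8/3):
  R_A = 6M₀ab/L³ = 6·5·(16/3)·(8/3)/8³ = 5/6 kN
  M_A = M₀b(2a-b)/L² = 5·(8/3)·(2·(16/3)-(8/3))/8² = 5/3 kN·m
  R_B = -6M₀ab/L³ = -6·5·(16/3)·(8/3)/8³ = -5/6 kN
  M_B = M₀a(2b-a)/L² = 5·(16/3)·(2·(8/3)-(16/3))/8² = 0 kN·m
Load 2 — point force P=5 kN at a=8/3 m (b=L-a=16/3):
  R_A = Pb²(3a+b)/L³ = 5·(16/3)²·(3·(8/3)+(16/3))/8³ = 100/27 kN
  M_A = Pab²/L² = 5·(8/3)·(16/3)²/8² = 160/27 kN·m
  R_B = Pa²(a+3b)/L³ = 5·(8/3)²·((8/3)+3·(16/3))/8³ = 35/27 kN
  M_B = -Pa²b/L² = -5·(8/3)²·(16/3)/8² = -80/27 kN·m
Load 3 — point force P=-10 kN at a=16/5 m (b=L-a=24/5):
  R_A = Pb²(3a+b)/L³ = (-10)·(24/5)²·(3·(16/5)+(24/5))/8³ = -162/25 kN
  M_A = Pab²/L² = (-10)·(16/5)·(24/5)²/8² = -288/25 kN·m
  R_B = Pa²(a+3b)/L³ = (-10)·(16/5)²·((16/5)+3·(24/5))/8³ = -88/25 kN
  M_B = -Pa²b/L² = -(-10)·(16/5)²·(24/5)/8² = 192/25 kN·m
Superposition: R_A = -2623/1350 kN, M_A = -2651/675 kN·m, R_B = -4127/1350 kN, M_B = 3184/675 kN·m

R_A = -2623/1350 kN, M_A = -2651/675 kN·m, R_B = -4127/1350 kN, M_B = 3184/675 kN·m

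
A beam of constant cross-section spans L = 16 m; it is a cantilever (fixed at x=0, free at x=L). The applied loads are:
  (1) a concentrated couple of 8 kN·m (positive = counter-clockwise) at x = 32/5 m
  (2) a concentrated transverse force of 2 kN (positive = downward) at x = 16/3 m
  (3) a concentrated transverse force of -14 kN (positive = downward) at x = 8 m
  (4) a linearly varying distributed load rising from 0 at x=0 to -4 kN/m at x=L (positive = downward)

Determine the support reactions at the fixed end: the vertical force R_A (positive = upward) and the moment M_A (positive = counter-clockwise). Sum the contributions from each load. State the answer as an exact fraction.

Load 1 — applied couple M₀=8 kN·m at a=32/5 m (b=L-a=48/5):
  R_A = 0 kN
  M_A = -M₀ = -8 kN·m
Load 2 — point force P=2 kN at a=16/3 m (b=L-a=32/3):
  R_A = P = 2 kN
  M_A = Pa = 2·(16/3) = 32/3 kN·m
Load 3 — point force P=-14 kN at a=8 m (b=L-a=8):
  R_A = P = (-14) = -14 kN
  M_A = Pa = (-14)·8 = -112 kN·m
Load 4 — triangular load w₀=-4 kN/m (0→w₀ over full span):
  R_A = w₀L/2 = (-4)·16/2 = -32 kN
  M_A = w₀L²/3 = (-4)·16²/3 = -1024/3 kN·m
Superposition: R_A = -44 kN, M_A = -1352/3 kN·m

R_A = -44 kN, M_A = -1352/3 kN·m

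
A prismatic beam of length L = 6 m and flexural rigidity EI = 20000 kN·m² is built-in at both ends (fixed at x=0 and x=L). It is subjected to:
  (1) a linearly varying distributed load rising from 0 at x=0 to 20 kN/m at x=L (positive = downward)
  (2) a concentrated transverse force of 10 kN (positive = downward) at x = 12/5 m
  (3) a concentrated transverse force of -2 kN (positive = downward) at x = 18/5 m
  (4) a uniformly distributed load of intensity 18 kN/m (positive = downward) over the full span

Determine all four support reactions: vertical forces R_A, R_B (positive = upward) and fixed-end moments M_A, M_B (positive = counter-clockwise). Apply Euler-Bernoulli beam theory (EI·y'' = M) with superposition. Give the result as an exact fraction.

Load 1 — triangular load w₀=20 kN/m (0→w₀ over full span):
  R_A = 3w₀L/20 = 3·20·6/20 = 18 kN
  M_A = w₀L²/30 = 20·6²/30 = 24 kN·m
  R_B = 7w₀L/20 = 7·20·6/20 = 42 kN
  M_B = -w₀L²/20 = -20·6²/20 = -36 kN·m
Load 2 — point force P=10 kN at a=12/5 m (b=L-a=18/5):
  R_A = Pb²(3a+b)/L³ = 10·(18/5)²·(3·(12/5)+(18/5))/6³ = 162/25 kN
  M_A = Pab²/L² = 10·(12/5)·(18/5)²/6² = 216/25 kN·m
  R_B = Pa²(a+3b)/L³ = 10·(12/5)²·((12/5)+3·(18/5))/6³ = 88/25 kN
  M_B = -Pa²b/L² = -10·(12/5)²·(18/5)/6² = -144/25 kN·m
Load 3 — point force P=-2 kN at a=18/5 m (b=L-a=12/5):
  R_A = Pb²(3a+b)/L³ = (-2)·(12/5)²·(3·(18/5)+(12/5))/6³ = -88/125 kN
  M_A = Pab²/L² = (-2)·(18/5)·(12/5)²/6² = -144/125 kN·m
  R_B = Pa²(a+3b)/L³ = (-2)·(18/5)²·((18/5)+3·(12/5))/6³ = -162/125 kN
  M_B = -Pa²b/L² = -(-2)·(18/5)²·(12/5)/6² = 216/125 kN·m
Load 4 — uniform load w=18 kN/m over full span:
  R_A = wL/2 = 18·6/2 = 54 kN
  M_A = wL²/12 = 18·6²/12 = 54 kN·m
  R_B = wL/2 = 18·6/2 = 54 kN
  M_B = -wL²/12 = -18·6²/12 = -54 kN·m
Superposition: R_A = 9722/125 kN, M_A = 10686/125 kN·m, R_B = 12278/125 kN, M_B = -11754/125 kN·m

R_A = 9722/125 kN, M_A = 10686/125 kN·m, R_B = 12278/125 kN, M_B = -11754/125 kN·m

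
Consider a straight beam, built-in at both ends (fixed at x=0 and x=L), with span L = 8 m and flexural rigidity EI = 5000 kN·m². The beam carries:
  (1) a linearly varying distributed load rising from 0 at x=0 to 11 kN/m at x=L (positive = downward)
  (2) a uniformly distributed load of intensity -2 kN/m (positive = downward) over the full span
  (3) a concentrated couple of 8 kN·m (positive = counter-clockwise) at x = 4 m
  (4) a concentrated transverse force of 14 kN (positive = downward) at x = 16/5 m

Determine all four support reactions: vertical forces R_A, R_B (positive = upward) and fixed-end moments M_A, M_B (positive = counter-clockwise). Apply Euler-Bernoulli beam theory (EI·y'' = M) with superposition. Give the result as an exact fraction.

R_A = 3943/250 kN, M_A = 3866/125 kN·m, R_B = 6557/250 kN, M_B = -12482/375 kN·m

Load 1 — triangular load w₀=11 kN/m (0→w₀ over full span):
  R_A = 3w₀L/20 = 3·11·8/20 = 66/5 kN
  M_A = w₀L²/30 = 11·8²/30 = 352/15 kN·m
  R_B = 7w₀L/20 = 7·11·8/20 = 154/5 kN
  M_B = -w₀L²/20 = -11·8²/20 = -176/5 kN·m
Load 2 — uniform load w=-2 kN/m over full span:
  R_A = wL/2 = (-2)·8/2 = -8 kN
  M_A = wL²/12 = (-2)·8²/12 = -32/3 kN·m
  R_B = wL/2 = (-2)·8/2 = -8 kN
  M_B = -wL²/12 = -(-2)·8²/12 = 32/3 kN·m
Load 3 — applied couple M₀=8 kN·m at a=4 m (b=L-a=4):
  R_A = 6M₀ab/L³ = 6·8·4·4/8³ = 3/2 kN
  M_A = M₀b(2a-b)/L² = 8·4·(2·4-4)/8² = 2 kN·m
  R_B = -6M₀ab/L³ = -6·8·4·4/8³ = -3/2 kN
  M_B = M₀a(2b-a)/L² = 8·4·(2·4-4)/8² = 2 kN·m
Load 4 — point force P=14 kN at a=16/5 m (b=L-a=24/5):
  R_A = Pb²(3a+b)/L³ = 14·(24/5)²·(3·(16/5)+(24/5))/8³ = 1134/125 kN
  M_A = Pab²/L² = 14·(16/5)·(24/5)²/8² = 2016/125 kN·m
  R_B = Pa²(a+3b)/L³ = 14·(16/5)²·((16/5)+3·(24/5))/8³ = 616/125 kN
  M_B = -Pa²b/L² = -14·(16/5)²·(24/5)/8² = -1344/125 kN·m
Superposition: R_A = 3943/250 kN, M_A = 3866/125 kN·m, R_B = 6557/250 kN, M_B = -12482/375 kN·m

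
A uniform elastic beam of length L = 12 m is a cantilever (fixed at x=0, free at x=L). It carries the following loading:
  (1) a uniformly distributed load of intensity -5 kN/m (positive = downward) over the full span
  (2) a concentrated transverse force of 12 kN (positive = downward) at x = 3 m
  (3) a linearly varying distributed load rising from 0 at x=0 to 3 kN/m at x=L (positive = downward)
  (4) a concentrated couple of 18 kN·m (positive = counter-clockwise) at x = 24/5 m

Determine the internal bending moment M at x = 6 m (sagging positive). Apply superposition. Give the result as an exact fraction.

M(6) = 45 kN·m

Load 1 — uniform load w=-5 kN/m over full span:
  M_1 = -w(L-x)²/2 = -(-5)·(12-6)²/2 = 90 kN·m
Load 2 — point force P=12 kN at a=3 m (b=L-a=9):
  M_2 = 0  [x>a] = 0 kN·m
Load 3 — triangular load w₀=3 kN/m (0→w₀ over full span):
  M_3 = w₀Lx/2 - w₀L²/3 - w₀x³/(6L) = 3·12·6/2 - 3·12²/3 - 3·6³/(6·12) = -45 kN·m
Load 4 — applied couple M₀=18 kN·m at a=24/5 m (b=L-a=36/5):
  M_4 = 0  [x>a] = 0 kN·m
Superposition: M = Σ M_i = 45 kN·m ≈ 45.000000 kN·m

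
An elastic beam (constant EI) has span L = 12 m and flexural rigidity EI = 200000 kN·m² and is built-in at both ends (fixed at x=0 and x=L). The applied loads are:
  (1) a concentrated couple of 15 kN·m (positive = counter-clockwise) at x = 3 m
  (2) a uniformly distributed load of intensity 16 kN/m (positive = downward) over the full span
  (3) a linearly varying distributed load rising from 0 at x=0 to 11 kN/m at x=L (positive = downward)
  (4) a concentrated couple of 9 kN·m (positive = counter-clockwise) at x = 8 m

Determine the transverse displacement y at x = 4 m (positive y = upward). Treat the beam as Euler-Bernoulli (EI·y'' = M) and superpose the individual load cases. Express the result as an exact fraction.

y(4) = -19913/4500000 m

Load 1 — applied couple M₀=15 kN·m at a=3 m (b=L-a=9):
  y_1 = (R_Ax³/6 - M_Ax²/2 - M₀(x-a)²/2)/EI  [x>a] with R_A=45/32, M_A=-45/16 = ((45/32)·4³/6 - (-45/16)·4²/2 - 15·(4-3)²/2)/200000 = 3/20000 m
Load 2 — uniform load w=16 kN/m over full span:
  y_2 = -wx²(L-x)²/(24EI) = -16·4²·(12-4)²/(24·200000) = -32/9375 m
Load 3 — triangular load w₀=11 kN/m (0→w₀ over full span):
  y_3 = -w₀x²(L-x)²(x+2L)/(120LEI) = -11·4²·(12-4)²·(4+2·12)/(120·12·200000) = -154/140625 m
Load 4 — applied couple M₀=9 kN·m at a=8 m (b=L-a=4):
  y_4 = (R_Ax³/6 - M_Ax²/2)/EI  [x≤a] with R_A=1, M_A=3 = (1·4³/6 - 3·4²/2)/200000 = -1/15000 m
Superposition: y = Σ y_i = -19913/4500000 m ≈ -0.004425 m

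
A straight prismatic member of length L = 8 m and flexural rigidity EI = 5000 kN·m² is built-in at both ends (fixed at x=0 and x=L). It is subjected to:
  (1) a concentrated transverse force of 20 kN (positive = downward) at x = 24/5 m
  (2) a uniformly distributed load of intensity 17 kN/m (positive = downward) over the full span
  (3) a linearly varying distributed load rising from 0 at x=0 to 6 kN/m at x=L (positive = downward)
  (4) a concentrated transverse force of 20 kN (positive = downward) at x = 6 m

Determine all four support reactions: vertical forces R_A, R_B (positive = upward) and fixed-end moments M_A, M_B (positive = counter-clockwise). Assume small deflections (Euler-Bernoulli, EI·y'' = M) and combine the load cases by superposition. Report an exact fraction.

Load 1 — point force P=20 kN at a=24/5 m (b=L-a=16/5):
  R_A = Pb²(3a+b)/L³ = 20·(16/5)²·(3·(24/5)+(16/5))/8³ = 176/25 kN
  M_A = Pab²/L² = 20·(24/5)·(16/5)²/8² = 384/25 kN·m
  R_B = Pa²(a+3b)/L³ = 20·(24/5)²·((24/5)+3·(16/5))/8³ = 324/25 kN
  M_B = -Pa²b/L² = -20·(24/5)²·(16/5)/8² = -576/25 kN·m
Load 2 — uniform load w=17 kN/m over full span:
  R_A = wL/2 = 17·8/2 = 68 kN
  M_A = wL²/12 = 17·8²/12 = 272/3 kN·m
  R_B = wL/2 = 17·8/2 = 68 kN
  M_B = -wL²/12 = -17·8²/12 = -272/3 kN·m
Load 3 — triangular load w₀=6 kN/m (0→w₀ over full span):
  R_A = 3w₀L/20 = 3·6·8/20 = 36/5 kN
  M_A = w₀L²/30 = 6·8²/30 = 64/5 kN·m
  R_B = 7w₀L/20 = 7·6·8/20 = 84/5 kN
  M_B = -w₀L²/20 = -6·8²/20 = -96/5 kN·m
Load 4 — point force P=20 kN at a=6 m (b=L-a=2):
  R_A = Pb²(3a+b)/L³ = 20·2²·(3·6+2)/8³ = 25/8 kN
  M_A = Pab²/L² = 20·6·2²/8² = 15/2 kN·m
  R_B = Pa²(a+3b)/L³ = 20·6²·(6+3·2)/8³ = 135/8 kN
  M_B = -Pa²b/L² = -20·6²·2/8² = -45/2 kN·m
Superposition: R_A = 17073/200 kN, M_A = 18949/150 kN·m, R_B = 22927/200 kN, M_B = -23311/150 kN·m

R_A = 17073/200 kN, M_A = 18949/150 kN·m, R_B = 22927/200 kN, M_B = -23311/150 kN·m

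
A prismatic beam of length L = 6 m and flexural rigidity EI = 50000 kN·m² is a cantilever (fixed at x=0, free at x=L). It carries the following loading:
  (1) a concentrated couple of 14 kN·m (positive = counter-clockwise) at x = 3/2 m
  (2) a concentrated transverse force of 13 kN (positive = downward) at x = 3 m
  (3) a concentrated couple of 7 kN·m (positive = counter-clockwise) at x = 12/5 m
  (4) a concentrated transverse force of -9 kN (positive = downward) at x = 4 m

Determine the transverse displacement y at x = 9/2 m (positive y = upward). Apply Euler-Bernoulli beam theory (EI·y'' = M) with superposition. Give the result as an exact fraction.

y(9/2) = 246/78125 m

Load 1 — applied couple M₀=14 kN·m at a=3/2 m (b=L-a=9/2):
  y_1 = M₀a(2x-a)/(2EI)  [x>a] = 14·(3/2)·(2·(9/2)-(3/2))/(2·50000) = 63/40000 m
Load 2 — point force P=13 kN at a=3 m (b=L-a=3):
  y_2 = -Pa²(3x-a)/(6EI)  [x>a] = -13·3²·(3·(9/2)-3)/(6·50000) = -819/200000 m
Load 3 — applied couple M₀=7 kN·m at a=12/5 m (b=L-a=18/5):
  y_3 = M₀a(2x-a)/(2EI)  [x>a] = 7·(12/5)·(2·(9/2)-(12/5))/(2·50000) = 693/625000 m
Load 4 — point force P=-9 kN at a=4 m (b=L-a=2):
  y_4 = -Pa²(3x-a)/(6EI)  [x>a] = -(-9)·4²·(3·(9/2)-4)/(6·50000) = 57/12500 m
Superposition: y = Σ y_i = 246/78125 m ≈ 0.003149 m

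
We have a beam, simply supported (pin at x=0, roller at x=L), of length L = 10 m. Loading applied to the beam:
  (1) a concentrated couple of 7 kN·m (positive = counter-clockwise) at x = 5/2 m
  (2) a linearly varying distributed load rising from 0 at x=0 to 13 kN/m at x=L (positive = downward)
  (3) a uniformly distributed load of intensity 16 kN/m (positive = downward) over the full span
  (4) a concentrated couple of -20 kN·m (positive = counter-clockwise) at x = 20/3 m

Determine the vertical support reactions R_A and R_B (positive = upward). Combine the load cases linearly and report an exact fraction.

R_A = 3011/30 kN, R_B = 3739/30 kN

Load 1 — applied couple M₀=7 kN·m at a=5/2 m (b=L-a=15/2):
  R_A = M₀/L = 7/10 kN
  R_B = -M₀/L = -7/10 kN
Load 2 — triangular load w₀=13 kN/m (0→w₀ over full span):
  R_A = w₀L/6 = 13·10/6 = 65/3 kN
  R_B = w₀L/3 = 13·10/3 = 130/3 kN
Load 3 — uniform load w=16 kN/m over full span:
  R_A = wL/2 = 16·10/2 = 80 kN
  R_B = wL/2 = 16·10/2 = 80 kN
Load 4 — applied couple M₀=-20 kN·m at a=20/3 m (b=L-a=10/3):
  R_A = M₀/L = (-20)/10 = -2 kN
  R_B = -M₀/L = -(-20)/10 = 2 kN
Superposition: R_A = 3011/30 kN, R_B = 3739/30 kN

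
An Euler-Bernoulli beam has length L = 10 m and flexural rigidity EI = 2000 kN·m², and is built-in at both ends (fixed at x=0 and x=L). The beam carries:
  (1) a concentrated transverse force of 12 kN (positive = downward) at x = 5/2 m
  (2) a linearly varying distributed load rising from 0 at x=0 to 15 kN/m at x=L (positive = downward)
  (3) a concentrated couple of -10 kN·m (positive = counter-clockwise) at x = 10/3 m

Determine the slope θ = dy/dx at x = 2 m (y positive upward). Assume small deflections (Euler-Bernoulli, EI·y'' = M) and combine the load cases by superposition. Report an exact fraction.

Load 1 — point force P=12 kN at a=5/2 m (b=L-a=15/2):
  θ_1 = -Pb²x(2aL-(3a+b)x)/(2L³EI)  [x≤a] = -12·(15/2)²·2·(2·(5/2)·10-(3·(5/2)+(15/2))·2)/(2·10³·2000) = -27/4000 rad
Load 2 — triangular load w₀=15 kN/m (0→w₀ over full span):
  θ_2 = -w₀(2x(L-x)(L-2x)(x+2L)+x²(L-x)²)/(120LEI) = -15·(2·2·(10-2)·(10-2·2)·(2+2·10)+2²·(10-2)²)/(120·10·2000) = -7/250 rad
Load 3 — applied couple M₀=-10 kN·m at a=10/3 m (b=L-a=20/3):
  θ_3 = (R_Ax²/2 - M_Ax)/EI  [x≤a] with R_A=-4/3, M_A=0 = ((-4/3)·2²/2 - 0·2)/2000 = -1/750 rad
Superposition: θ = Σ θ_i = -433/12000 rad ≈ -0.036083 rad

θ(2) = -433/12000 rad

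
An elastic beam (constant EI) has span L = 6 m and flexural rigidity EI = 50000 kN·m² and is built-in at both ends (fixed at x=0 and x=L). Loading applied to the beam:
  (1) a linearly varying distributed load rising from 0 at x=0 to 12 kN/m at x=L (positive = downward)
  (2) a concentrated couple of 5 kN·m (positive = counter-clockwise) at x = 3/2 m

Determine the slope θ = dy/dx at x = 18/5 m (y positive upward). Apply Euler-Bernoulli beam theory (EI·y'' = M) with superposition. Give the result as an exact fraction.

Load 1 — triangular load w₀=12 kN/m (0→w₀ over full span):
  θ_1 = -w₀(2x(L-x)(L-2x)(x+2L)+x²(L-x)²)/(120LEI) = -12·(2·(18/5)·(6-(18/5))·(6-2·(18/5))·((18/5)+2·6)+(18/5)²·(6-(18/5))²)/(120·6·50000) = 162/1953125 rad
Load 2 — applied couple M₀=5 kN·m at a=3/2 m (b=L-a=9/2):
  θ_2 = (R_Ax²/2 - M_Ax - M₀(x-a))/EI  [x>a] with R_A=15/16, M_A=-15/16 = ((15/16)·(18/5)²/2 - (-15/16)·(18/5) - 5·((18/5)-(3/2)))/50000 = -21/1000000 rad
Superposition: θ = Σ θ_i = 7743/125000000 rad ≈ 0.000062 rad

θ(18/5) = 7743/125000000 rad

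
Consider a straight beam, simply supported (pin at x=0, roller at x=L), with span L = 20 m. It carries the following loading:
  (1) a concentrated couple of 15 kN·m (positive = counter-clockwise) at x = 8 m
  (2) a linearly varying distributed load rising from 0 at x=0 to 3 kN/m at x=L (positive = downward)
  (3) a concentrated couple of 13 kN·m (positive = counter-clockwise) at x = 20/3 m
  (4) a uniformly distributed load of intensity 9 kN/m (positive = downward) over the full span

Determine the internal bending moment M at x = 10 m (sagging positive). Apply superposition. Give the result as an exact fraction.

Load 1 — applied couple M₀=15 kN·m at a=8 m (b=L-a=12):
  M_1 = M₀x/L - M₀  [x>a] = 15·10/20 - 15 = -15/2 kN·m
Load 2 — triangular load w₀=3 kN/m (0→w₀ over full span):
  M_2 = w₀Lx/6 - w₀x³/(6L) = 3·20·10/6 - 3·10³/(6·20) = 75 kN·m
Load 3 — applied couple M₀=13 kN·m at a=20/3 m (b=L-a=40/3):
  M_3 = M₀x/L - M₀  [x>a] = 13·10/20 - 13 = -13/2 kN·m
Load 4 — uniform load w=9 kN/m over full span:
  M_4 = wx(L-x)/2 = 9·10·(20-10)/2 = 450 kN·m
Superposition: M = Σ M_i = 511 kN·m ≈ 511.000000 kN·m

M(10) = 511 kN·m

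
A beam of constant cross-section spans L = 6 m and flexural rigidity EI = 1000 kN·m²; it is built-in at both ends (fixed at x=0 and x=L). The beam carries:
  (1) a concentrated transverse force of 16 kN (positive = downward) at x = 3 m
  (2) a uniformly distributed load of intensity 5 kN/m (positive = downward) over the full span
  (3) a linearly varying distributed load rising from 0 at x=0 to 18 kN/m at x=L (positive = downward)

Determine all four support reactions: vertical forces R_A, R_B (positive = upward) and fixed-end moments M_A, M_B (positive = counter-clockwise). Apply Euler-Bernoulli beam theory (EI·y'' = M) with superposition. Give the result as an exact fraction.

Load 1 — point force P=16 kN at a=3 m (b=L-a=3):
  R_A = Pb²(3a+b)/L³ = 16·3²·(3·3+3)/6³ = 8 kN
  M_A = Pab²/L² = 16·3·3²/6² = 12 kN·m
  R_B = Pa²(a+3b)/L³ = 16·3²·(3+3·3)/6³ = 8 kN
  M_B = -Pa²b/L² = -16·3²·3/6² = -12 kN·m
Load 2 — uniform load w=5 kN/m over full span:
  R_A = wL/2 = 5·6/2 = 15 kN
  M_A = wL²/12 = 5·6²/12 = 15 kN·m
  R_B = wL/2 = 5·6/2 = 15 kN
  M_B = -wL²/12 = -5·6²/12 = -15 kN·m
Load 3 — triangular load w₀=18 kN/m (0→w₀ over full span):
  R_A = 3w₀L/20 = 3·18·6/20 = 81/5 kN
  M_A = w₀L²/30 = 18·6²/30 = 108/5 kN·m
  R_B = 7w₀L/20 = 7·18·6/20 = 189/5 kN
  M_B = -w₀L²/20 = -18·6²/20 = -162/5 kN·m
Superposition: R_A = 196/5 kN, M_A = 243/5 kN·m, R_B = 304/5 kN, M_B = -297/5 kN·m

R_A = 196/5 kN, M_A = 243/5 kN·m, R_B = 304/5 kN, M_B = -297/5 kN·m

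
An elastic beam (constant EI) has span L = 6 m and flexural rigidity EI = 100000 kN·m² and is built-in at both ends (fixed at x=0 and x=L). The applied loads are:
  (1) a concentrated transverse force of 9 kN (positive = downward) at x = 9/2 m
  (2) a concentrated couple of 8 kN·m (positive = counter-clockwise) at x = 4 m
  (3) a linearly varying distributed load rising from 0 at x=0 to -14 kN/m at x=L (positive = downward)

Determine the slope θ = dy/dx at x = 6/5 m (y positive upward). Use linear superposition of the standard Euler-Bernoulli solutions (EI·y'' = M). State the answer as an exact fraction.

θ(6/5) = 36723/500000000 rad

Load 1 — point force P=9 kN at a=9/2 m (b=L-a=3/2):
  θ_1 = -Pb²x(2aL-(3a+b)x)/(2L³EI)  [x≤a] = -9·(3/2)²·(6/5)·(2·(9/2)·6-(3·(9/2)+(3/2))·(6/5))/(2·6³·100000) = -81/4000000 rad
Load 2 — applied couple M₀=8 kN·m at a=4 m (b=L-a=2):
  θ_2 = (R_Ax²/2 - M_Ax)/EI  [x≤a] with R_A=16/9, M_A=8/3 = ((16/9)·(6/5)²/2 - (8/3)·(6/5))/100000 = -3/156250 rad
Load 3 — triangular load w₀=-14 kN/m (0→w₀ over full span):
  θ_3 = -w₀(2x(L-x)(L-2x)(x+2L)+x²(L-x)²)/(120LEI) = -(-14)·(2·(6/5)·(6-(6/5))·(6-2·(6/5))·((6/5)+2·6)+(6/5)²·(6-(6/5))²)/(120·6·100000) = 441/3906250 rad
Superposition: θ = Σ θ_i = 36723/500000000 rad ≈ 0.000073 rad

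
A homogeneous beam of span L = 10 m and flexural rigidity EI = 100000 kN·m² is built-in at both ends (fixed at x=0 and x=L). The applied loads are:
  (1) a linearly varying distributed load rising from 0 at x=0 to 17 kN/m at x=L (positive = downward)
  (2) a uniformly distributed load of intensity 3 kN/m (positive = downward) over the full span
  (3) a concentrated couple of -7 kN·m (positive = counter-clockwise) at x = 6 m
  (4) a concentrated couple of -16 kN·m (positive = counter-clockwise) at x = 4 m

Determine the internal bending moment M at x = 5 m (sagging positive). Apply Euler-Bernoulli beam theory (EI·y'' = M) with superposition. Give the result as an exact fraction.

M(5) = 3091/60 kN·m

Load 1 — triangular load w₀=17 kN/m (0→w₀ over full span):
  M_1 = 3w₀Lx/20 - w₀L²/30 - w₀x³/(6L) = 3·17·10·5/20 - 17·10²/30 - 17·5³/(6·10) = 425/12 kN·m
Load 2 — uniform load w=3 kN/m over full span:
  M_2 = wLx/2 - wL²/12 - wx²/2 = 3·10·5/2 - 3·10²/12 - 3·5²/2 = 25/2 kN·m
Load 3 — applied couple M₀=-7 kN·m at a=6 m (b=L-a=4):
  M_3 = R_Ax - M_A  [x≤a] with R_A=-126/125, M_A=-56/25 = (-126/125)·5 - (-56/25) = -14/5 kN·m
Load 4 — applied couple M₀=-16 kN·m at a=4 m (b=L-a=6):
  M_4 = R_Ax - M_A - M₀  [x>a] with R_A=-288/125, M_A=-48/25 = (-288/125)·5 - (-48/25) - (-16) = 32/5 kN·m
Superposition: M = Σ M_i = 3091/60 kN·m ≈ 51.516667 kN·m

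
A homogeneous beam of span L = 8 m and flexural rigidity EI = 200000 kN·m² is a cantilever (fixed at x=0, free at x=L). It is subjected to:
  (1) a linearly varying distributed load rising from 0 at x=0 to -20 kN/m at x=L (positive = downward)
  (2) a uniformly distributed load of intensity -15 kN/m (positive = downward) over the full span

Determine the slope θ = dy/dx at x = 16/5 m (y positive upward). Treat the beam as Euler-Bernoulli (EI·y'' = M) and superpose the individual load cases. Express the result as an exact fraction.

Load 1 — triangular load w₀=-20 kN/m (0→w₀ over full span):
  θ_1 = (w₀Lx²/4-w₀L²x/3-w₀x⁴/(24L))/EI = ((-20)·8·(16/5)²/4-(-20)·8²·(16/5)/3-(-20)·(16/5)⁴/(24·8))/200000 = 1888/390625 rad
Load 2 — uniform load w=-15 kN/m over full span:
  θ_2 = -wx(x²-3Lx+3L²)/(6EI) = -(-15)·(16/5)·((16/5)²-3·8·(16/5)+3·8²)/(6·200000) = 392/78125 rad
Superposition: θ = Σ θ_i = 3848/390625 rad ≈ 0.009851 rad

θ(16/5) = 3848/390625 rad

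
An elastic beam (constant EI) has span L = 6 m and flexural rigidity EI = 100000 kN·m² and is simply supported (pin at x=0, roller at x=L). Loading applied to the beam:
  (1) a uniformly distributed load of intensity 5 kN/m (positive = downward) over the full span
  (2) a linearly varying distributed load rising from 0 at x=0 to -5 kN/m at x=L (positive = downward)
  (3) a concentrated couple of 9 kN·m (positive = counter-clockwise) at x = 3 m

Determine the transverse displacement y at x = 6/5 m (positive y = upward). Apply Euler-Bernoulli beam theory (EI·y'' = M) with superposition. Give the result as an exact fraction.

Load 1 — uniform load w=5 kN/m over full span:
  y_1 = -wx(L³-2Lx²+x³)/(24EI) = -5·(6/5)·(6³-2·6·(6/5)²+(6/5)³)/(24·100000) = -783/1562500 m
Load 2 — triangular load w₀=-5 kN/m (0→w₀ over full span):
  y_2 = -w₀x(7L⁴-10L²x²+3x⁴)/(360LEI) = -(-5)·(6/5)·(7·6⁴-10·6²·(6/5)²+3·(6/5)⁴)/(360·6·100000) = 2322/9765625 m
Load 3 — applied couple M₀=9 kN·m at a=3 m (b=L-a=3):
  y_3 = (M₀x³/(6L)+C₁x)/EI  [x≤a] with C₁=M₀(3b²-L²)/(6L)=-9/4 = (9·(6/5)³/(6·6)+(-9/4)·(6/5))/100000 = -567/25000000 m
Superposition: y = Σ y_i = -178767/625000000 m ≈ -0.000286 m

y(6/5) = -178767/625000000 m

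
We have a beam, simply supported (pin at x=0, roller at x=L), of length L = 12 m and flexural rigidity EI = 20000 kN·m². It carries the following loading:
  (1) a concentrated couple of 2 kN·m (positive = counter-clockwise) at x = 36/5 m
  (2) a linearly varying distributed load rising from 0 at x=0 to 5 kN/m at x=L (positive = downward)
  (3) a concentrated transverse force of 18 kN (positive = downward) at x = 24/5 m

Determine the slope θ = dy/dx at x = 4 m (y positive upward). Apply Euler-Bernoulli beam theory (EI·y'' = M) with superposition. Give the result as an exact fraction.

Load 1 — applied couple M₀=2 kN·m at a=36/5 m (b=L-a=24/5):
  θ_1 = (M₀x²/(2L)+C₁)/EI  [x≤a] with C₁=M₀(3b²-L²)/(6L)=-52/25 = (2·4²/(2·12)+(-52/25))/20000 = -7/187500 rad
Load 2 — triangular load w₀=5 kN/m (0→w₀ over full span):
  θ_2 = -w₀(7L⁴-30L²x²+15x⁴)/(360LEI) = -5·(7·12⁴-30·12²·4²+15·4⁴)/(360·12·20000) = -26/5625 rad
Load 3 — point force P=18 kN at a=24/5 m (b=L-a=36/5):
  θ_3 = -Pb(L²-b²-3x²)/(6LEI)  [x≤a] = -18·(36/5)·(12²-(36/5)²-3·4²)/(6·12·20000) = -621/156250 rad
Superposition: θ = Σ θ_i = -24283/2812500 rad ≈ -0.008634 rad

θ(4) = -24283/2812500 rad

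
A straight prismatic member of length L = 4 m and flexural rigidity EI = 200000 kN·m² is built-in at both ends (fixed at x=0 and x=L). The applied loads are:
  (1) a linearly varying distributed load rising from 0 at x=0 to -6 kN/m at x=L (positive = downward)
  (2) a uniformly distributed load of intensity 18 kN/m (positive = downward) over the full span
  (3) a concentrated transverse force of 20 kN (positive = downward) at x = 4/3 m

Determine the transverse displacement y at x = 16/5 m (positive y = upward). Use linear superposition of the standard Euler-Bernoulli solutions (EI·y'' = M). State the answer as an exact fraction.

Load 1 — triangular load w₀=-6 kN/m (0→w₀ over full span):
  y_1 = -w₀x²(L-x)²(x+2L)/(120LEI) = -(-6)·(16/5)²·(4-(16/5))²·((16/5)+2·4)/(120·4·200000) = 224/48828125 m
Load 2 — uniform load w=18 kN/m over full span:
  y_2 = -wx²(L-x)²/(24EI) = -18·(16/5)²·(4-(16/5))²/(24·200000) = -48/1953125 m
Load 3 — point force P=20 kN at a=4/3 m (b=L-a=8/3):
  y_3 = -Pa²(L-x)²(3bL-(3b+a)(L-x))/(6L³EI)  [x>a] = -20·(4/3)²·(4-(16/5))²·(3·(8/3)·4-(3·(8/3)+(4/3))·(4-(16/5)))/(6·4³·200000) = -46/6328125 m
Superposition: y = Σ y_i = -107806/3955078125 m ≈ -0.000027 m

y(16/5) = -107806/3955078125 m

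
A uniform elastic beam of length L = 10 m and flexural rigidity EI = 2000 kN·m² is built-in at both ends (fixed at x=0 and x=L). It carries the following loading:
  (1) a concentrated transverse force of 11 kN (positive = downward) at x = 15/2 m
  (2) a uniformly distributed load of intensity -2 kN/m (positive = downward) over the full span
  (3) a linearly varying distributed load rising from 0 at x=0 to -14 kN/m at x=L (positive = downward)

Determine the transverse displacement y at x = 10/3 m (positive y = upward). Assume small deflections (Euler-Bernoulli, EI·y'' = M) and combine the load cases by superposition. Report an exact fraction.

Load 1 — point force P=11 kN at a=15/2 m (b=L-a=5/2):
  y_1 = -Pb²x²(3aL-(3a+b)x)/(6L³EI)  [x≤a] = -11·(5/2)²·(10/3)²·(3·(15/2)·10-(3·(15/2)+(5/2))·(10/3))/(6·10³·2000) = -187/20736 m
Load 2 — uniform load w=-2 kN/m over full span:
  y_2 = -wx²(L-x)²/(24EI) = -(-2)·(10/3)²·(10-(10/3))²/(24·2000) = 5/243 m
Load 3 — triangular load w₀=-14 kN/m (0→w₀ over full span):
  y_3 = -w₀x²(L-x)²(x+2L)/(120LEI) = -(-14)·(10/3)²·(10-(10/3))²·((10/3)+2·10)/(120·10·2000) = 49/729 m
Superposition: y = Σ y_i = 14701/186624 m ≈ 0.078773 m

y(10/3) = 14701/186624 m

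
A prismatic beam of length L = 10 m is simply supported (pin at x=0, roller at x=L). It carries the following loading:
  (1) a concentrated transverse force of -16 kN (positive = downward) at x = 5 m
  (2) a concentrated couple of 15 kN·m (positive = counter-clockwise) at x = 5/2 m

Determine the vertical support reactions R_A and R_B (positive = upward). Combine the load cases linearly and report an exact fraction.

R_A = -13/2 kN, R_B = -19/2 kN

Load 1 — point force P=-16 kN at a=5 m (b=L-a=5):
  R_A = Pb/L = (-16)·5/10 = -8 kN
  R_B = Pa/L = (-16)·5/10 = -8 kN
Load 2 — applied couple M₀=15 kN·m at a=5/2 m (b=L-a=15/2):
  R_A = M₀/L = 15/10 = 3/2 kN
  R_B = -M₀/L = -15/10 = -3/2 kN
Superposition: R_A = -13/2 kN, R_B = -19/2 kN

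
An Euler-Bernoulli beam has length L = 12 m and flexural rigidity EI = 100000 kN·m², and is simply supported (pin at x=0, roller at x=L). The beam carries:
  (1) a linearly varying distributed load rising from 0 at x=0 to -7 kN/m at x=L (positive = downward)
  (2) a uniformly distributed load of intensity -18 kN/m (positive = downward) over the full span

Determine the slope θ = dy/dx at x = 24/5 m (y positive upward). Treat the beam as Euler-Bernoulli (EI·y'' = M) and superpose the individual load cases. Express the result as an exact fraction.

Load 1 — triangular load w₀=-7 kN/m (0→w₀ over full span):
  θ_1 = -w₀(7L⁴-30L²x²+15x⁴)/(360LEI) = -(-7)·(7·12⁴-30·12²·(24/5)²+15·(24/5)⁴)/(360·12·100000) = 6783/7812500 rad
Load 2 — uniform load w=-18 kN/m over full span:
  θ_2 = -w(L³-6Lx²+4x³)/(24EI) = -(-18)·(12³-6·12·(24/5)²+4·(24/5)³)/(24·100000) = 2997/781250 rad
Superposition: θ = Σ θ_i = 36753/7812500 rad ≈ 0.004704 rad

θ(24/5) = 36753/7812500 rad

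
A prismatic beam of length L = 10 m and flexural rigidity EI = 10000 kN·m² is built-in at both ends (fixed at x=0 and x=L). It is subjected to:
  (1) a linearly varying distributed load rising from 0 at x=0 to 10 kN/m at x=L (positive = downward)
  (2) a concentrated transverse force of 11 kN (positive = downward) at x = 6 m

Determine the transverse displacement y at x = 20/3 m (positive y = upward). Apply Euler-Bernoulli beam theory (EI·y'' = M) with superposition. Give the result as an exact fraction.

Load 1 — triangular load w₀=10 kN/m (0→w₀ over full span):
  y_1 = -w₀x²(L-x)²(x+2L)/(120LEI) = -10·(20/3)²·(10-(20/3))²·((20/3)+2·10)/(120·10·10000) = -8/729 m
Load 2 — point force P=11 kN at a=6 m (b=L-a=4):
  y_2 = -Pa²(L-x)²(3bL-(3b+a)(L-x))/(6L³EI)  [x>a] = -11·6²·(10-(20/3))²·(3·4·10-(3·4+6)·(10-(20/3)))/(6·10³·10000) = -11/2500 m
Superposition: y = Σ y_i = -28019/1822500 m ≈ -0.015374 m

y(20/3) = -28019/1822500 m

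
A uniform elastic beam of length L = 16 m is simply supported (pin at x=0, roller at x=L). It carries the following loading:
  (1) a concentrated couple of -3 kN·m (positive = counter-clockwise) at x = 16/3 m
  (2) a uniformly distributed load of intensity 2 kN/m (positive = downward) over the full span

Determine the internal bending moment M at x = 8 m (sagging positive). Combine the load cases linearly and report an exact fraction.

Load 1 — applied couple M₀=-3 kN·m at a=16/3 m (b=L-a=32/3):
  M_1 = M₀x/L - M₀  [x>a] = (-3)·8/16 - (-3) = 3/2 kN·m
Load 2 — uniform load w=2 kN/m over full span:
  M_2 = wx(L-x)/2 = 2·8·(16-8)/2 = 64 kN·m
Superposition: M = Σ M_i = 131/2 kN·m ≈ 65.500000 kN·m

M(8) = 131/2 kN·m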